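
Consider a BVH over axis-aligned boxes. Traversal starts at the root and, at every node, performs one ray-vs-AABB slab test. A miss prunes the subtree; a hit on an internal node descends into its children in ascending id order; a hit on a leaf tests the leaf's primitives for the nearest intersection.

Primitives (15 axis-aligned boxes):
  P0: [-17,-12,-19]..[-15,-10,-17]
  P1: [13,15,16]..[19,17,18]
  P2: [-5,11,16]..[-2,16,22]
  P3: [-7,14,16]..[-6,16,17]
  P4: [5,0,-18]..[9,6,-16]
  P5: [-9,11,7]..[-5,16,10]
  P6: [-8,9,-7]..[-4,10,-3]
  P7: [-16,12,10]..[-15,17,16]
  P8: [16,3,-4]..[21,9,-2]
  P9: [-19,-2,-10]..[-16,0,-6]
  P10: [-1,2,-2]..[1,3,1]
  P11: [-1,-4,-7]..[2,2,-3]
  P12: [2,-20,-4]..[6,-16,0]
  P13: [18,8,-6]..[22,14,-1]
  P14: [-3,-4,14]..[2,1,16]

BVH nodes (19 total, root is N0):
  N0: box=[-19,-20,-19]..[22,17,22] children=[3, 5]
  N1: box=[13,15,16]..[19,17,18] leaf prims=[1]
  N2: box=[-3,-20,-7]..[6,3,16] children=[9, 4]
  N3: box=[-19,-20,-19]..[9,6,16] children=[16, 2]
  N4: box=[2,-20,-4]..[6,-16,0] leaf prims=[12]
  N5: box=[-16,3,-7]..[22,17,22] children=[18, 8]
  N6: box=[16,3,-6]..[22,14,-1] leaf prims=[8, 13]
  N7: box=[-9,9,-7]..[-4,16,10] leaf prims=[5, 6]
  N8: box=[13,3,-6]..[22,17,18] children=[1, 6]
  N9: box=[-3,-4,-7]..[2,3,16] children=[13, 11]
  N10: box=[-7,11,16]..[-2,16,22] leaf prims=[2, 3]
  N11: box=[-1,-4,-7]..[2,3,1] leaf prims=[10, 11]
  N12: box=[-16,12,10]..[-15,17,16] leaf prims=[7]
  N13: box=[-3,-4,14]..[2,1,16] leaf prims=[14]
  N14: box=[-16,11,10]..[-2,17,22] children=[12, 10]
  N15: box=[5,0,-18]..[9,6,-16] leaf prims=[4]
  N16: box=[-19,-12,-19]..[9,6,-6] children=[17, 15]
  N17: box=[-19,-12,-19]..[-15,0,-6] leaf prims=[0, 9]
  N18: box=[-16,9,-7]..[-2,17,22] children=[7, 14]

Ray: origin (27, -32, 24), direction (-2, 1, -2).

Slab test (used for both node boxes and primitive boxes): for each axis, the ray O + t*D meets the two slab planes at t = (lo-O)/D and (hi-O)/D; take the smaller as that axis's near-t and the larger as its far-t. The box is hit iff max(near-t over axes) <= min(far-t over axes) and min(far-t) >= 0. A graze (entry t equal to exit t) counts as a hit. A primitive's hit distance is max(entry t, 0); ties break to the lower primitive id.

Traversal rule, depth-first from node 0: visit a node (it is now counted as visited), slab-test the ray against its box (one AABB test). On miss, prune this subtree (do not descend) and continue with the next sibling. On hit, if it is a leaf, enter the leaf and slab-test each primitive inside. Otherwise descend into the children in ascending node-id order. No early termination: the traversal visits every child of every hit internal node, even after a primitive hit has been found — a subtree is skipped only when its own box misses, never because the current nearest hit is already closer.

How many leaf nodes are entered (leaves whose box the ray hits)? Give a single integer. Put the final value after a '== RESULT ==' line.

Trace the traversal:
N0 x:[5/2,23] y:[12,49] z:[1,43/2] -> hit [12,43/2], descend [3, 5]
  N3 x:[9,23] y:[12,38] z:[4,43/2] -> hit [12,43/2], descend [2, 16]
    N2 x:[21/2,15] y:[12,35] z:[4,31/2] -> hit [12,15], descend [4, 9]
      N4 x:[21/2,25/2] y:[12,16] z:[12,14] -> hit [12,25/2] leaf, test {P12@t=12}
      N9 x:[25/2,15] y:[28,35] z:[4,31/2] -> miss, prune
    N16 x:[9,23] y:[20,38] z:[15,43/2] -> hit [20,43/2], descend [15, 17]
      N15 x:[9,11] y:[32,38] z:[20,21] -> miss, prune
      N17 x:[21,23] y:[20,32] z:[15,43/2] -> hit [21,43/2] leaf, test {P0@t=21, P9(miss)}
  N5 x:[5/2,43/2] y:[35,49] z:[1,31/2] -> miss, prune

Visited [0, 3, 2, 4, 9, 16, 15, 17, 5]. Tests: 9 box, 2 leaf. Nearest: P12.

== RESULT ==
2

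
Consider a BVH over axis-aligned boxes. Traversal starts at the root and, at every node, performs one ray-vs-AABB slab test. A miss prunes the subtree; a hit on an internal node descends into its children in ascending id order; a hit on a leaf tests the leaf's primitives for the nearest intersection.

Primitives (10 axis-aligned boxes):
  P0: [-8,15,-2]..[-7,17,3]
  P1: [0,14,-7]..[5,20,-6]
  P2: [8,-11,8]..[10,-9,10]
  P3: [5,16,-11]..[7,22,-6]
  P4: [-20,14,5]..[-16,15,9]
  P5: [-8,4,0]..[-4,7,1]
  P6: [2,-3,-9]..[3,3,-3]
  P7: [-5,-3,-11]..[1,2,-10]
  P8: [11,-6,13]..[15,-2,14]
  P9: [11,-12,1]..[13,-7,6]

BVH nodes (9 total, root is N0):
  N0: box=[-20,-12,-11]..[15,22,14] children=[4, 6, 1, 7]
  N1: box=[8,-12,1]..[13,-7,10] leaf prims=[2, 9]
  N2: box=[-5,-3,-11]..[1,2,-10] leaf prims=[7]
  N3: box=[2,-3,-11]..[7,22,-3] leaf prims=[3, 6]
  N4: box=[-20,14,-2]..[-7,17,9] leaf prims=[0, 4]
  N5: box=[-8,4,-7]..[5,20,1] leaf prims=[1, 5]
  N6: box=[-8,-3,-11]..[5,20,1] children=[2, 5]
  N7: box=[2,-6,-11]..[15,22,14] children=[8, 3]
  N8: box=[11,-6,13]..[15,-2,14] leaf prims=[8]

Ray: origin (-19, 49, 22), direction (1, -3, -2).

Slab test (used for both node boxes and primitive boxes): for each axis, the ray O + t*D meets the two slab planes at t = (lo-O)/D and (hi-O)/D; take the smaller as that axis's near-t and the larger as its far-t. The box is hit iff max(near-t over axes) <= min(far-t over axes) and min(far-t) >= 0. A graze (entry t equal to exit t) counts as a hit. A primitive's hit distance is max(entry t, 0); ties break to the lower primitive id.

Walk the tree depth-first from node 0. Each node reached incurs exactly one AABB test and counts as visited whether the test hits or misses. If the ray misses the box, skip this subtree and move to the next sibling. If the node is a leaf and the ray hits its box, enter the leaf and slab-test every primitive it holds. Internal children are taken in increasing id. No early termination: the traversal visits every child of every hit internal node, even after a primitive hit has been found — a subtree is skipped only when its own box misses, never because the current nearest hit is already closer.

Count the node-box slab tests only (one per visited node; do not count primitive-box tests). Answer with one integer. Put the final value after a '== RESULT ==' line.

Traverse from the root:
N0 x:[-1,34] y:[9,61/3] z:[4,33/2] -> hit [9,33/2], descend [1, 4, 6, 7]
  N1 x:[27,32] y:[56/3,61/3] z:[6,21/2] -> miss, prune
  N4 x:[-1,12] y:[32/3,35/3] z:[13/2,12] -> hit [32/3,35/3] leaf, test {P0@t=11, P4(miss)}
  N6 x:[11,24] y:[29/3,52/3] z:[21/2,33/2] -> hit [11,33/2], descend [2, 5]
    N2 x:[14,20] y:[47/3,52/3] z:[16,33/2] -> hit [16,33/2] leaf, test {P7@t=16}
    N5 x:[11,24] y:[29/3,15] z:[21/2,29/2] -> hit [11,29/2] leaf, test {P1(miss), P5(miss)}
  N7 x:[21,34] y:[9,55/3] z:[4,33/2] -> miss, prune

Visited [0, 1, 4, 6, 2, 5, 7]. Tests: 7 box, 3 leaf. Nearest: P0.

== RESULT ==
7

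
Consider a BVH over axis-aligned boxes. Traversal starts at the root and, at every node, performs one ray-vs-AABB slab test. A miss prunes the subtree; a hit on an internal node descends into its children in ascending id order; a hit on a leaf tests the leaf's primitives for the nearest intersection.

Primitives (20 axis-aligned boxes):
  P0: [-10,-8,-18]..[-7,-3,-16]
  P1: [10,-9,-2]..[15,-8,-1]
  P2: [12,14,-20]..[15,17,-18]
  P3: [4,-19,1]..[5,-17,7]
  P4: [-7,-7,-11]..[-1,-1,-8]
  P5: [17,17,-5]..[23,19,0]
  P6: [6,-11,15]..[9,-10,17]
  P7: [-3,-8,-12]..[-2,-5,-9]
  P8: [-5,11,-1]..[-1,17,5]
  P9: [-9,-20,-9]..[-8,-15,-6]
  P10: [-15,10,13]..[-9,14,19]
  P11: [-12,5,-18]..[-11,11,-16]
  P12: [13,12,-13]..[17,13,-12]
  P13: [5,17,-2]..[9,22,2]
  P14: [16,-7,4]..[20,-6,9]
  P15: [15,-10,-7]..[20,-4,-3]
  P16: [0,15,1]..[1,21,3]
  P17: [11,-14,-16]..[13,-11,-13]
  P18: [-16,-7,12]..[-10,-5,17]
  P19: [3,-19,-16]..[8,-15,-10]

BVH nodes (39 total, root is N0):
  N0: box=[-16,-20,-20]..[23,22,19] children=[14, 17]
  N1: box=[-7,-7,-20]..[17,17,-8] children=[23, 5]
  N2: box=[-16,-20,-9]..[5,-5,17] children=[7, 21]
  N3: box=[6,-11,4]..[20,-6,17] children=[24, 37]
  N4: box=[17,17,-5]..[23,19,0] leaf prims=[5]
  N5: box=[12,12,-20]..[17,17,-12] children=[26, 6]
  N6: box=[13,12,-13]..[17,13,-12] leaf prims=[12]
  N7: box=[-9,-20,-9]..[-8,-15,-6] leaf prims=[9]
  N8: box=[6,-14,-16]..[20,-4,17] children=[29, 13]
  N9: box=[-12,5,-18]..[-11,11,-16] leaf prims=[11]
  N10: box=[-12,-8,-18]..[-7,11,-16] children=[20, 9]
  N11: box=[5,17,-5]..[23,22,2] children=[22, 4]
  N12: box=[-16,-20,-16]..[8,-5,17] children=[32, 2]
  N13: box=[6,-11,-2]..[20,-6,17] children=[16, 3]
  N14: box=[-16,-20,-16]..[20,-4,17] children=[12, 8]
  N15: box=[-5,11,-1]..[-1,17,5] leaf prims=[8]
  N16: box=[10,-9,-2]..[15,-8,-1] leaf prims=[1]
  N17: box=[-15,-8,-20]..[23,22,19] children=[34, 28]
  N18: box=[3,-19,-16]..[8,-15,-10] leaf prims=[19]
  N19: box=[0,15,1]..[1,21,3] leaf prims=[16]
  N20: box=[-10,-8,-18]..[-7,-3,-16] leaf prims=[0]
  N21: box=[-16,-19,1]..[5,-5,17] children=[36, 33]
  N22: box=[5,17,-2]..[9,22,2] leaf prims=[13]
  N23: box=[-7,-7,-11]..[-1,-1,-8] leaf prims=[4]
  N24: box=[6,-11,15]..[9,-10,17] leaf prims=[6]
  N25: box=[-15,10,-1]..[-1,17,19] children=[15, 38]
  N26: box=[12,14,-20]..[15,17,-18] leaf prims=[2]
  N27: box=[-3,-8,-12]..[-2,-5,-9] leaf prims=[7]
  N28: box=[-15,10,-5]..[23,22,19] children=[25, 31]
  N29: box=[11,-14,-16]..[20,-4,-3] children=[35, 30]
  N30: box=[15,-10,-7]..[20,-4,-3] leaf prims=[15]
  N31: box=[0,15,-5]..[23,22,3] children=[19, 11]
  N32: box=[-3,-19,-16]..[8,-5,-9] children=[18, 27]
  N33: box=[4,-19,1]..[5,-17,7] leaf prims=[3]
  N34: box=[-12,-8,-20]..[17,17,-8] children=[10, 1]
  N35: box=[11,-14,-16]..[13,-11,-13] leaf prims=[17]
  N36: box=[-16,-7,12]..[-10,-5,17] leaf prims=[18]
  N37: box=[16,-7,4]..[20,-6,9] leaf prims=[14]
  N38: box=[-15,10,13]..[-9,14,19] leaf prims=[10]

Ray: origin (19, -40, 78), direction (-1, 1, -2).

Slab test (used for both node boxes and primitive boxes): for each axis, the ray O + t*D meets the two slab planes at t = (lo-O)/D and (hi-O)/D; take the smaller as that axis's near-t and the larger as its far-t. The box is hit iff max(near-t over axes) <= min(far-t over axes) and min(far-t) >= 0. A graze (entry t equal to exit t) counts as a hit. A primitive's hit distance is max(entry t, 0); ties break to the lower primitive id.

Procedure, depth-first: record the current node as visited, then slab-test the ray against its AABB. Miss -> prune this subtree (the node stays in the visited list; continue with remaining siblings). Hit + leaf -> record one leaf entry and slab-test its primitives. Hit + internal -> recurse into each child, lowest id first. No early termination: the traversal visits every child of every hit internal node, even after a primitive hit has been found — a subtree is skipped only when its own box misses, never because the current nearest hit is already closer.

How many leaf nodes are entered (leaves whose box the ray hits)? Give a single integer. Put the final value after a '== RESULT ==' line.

Trace the traversal:
N0 x:[-4,35] y:[20,62] z:[59/2,49] -> hit [59/2,35], descend [14, 17]
  N14 x:[-1,35] y:[20,36] z:[61/2,47] -> hit [61/2,35], descend [8, 12]
    N8 x:[-1,13] y:[26,36] z:[61/2,47] -> miss, prune
    N12 x:[11,35] y:[20,35] z:[61/2,47] -> hit [61/2,35], descend [2, 32]
      N2 x:[14,35] y:[20,35] z:[61/2,87/2] -> hit [61/2,35], descend [7, 21]
        N7 x:[27,28] y:[20,25] z:[42,87/2] -> miss, prune
        N21 x:[14,35] y:[21,35] z:[61/2,77/2] -> hit [61/2,35], descend [33, 36]
          N33 x:[14,15] y:[21,23] z:[71/2,77/2] -> miss, prune
          N36 x:[29,35] y:[33,35] z:[61/2,33] -> hit [33,33] leaf, test {P18@t=33}
      N32 x:[11,22] y:[21,35] z:[87/2,47] -> miss, prune
  N17 x:[-4,34] y:[32,62] z:[59/2,49] -> hit [32,34], descend [28, 34]
    N28 x:[-4,34] y:[50,62] z:[59/2,83/2] -> miss, prune
    N34 x:[2,31] y:[32,57] z:[43,49] -> miss, prune

13 AABB tests over nodes [0, 14, 8, 12, 2, 7, 21, 33, 36, 32, 17, 28, 34]; 1 leaf entered; closest P18.

== RESULT ==
1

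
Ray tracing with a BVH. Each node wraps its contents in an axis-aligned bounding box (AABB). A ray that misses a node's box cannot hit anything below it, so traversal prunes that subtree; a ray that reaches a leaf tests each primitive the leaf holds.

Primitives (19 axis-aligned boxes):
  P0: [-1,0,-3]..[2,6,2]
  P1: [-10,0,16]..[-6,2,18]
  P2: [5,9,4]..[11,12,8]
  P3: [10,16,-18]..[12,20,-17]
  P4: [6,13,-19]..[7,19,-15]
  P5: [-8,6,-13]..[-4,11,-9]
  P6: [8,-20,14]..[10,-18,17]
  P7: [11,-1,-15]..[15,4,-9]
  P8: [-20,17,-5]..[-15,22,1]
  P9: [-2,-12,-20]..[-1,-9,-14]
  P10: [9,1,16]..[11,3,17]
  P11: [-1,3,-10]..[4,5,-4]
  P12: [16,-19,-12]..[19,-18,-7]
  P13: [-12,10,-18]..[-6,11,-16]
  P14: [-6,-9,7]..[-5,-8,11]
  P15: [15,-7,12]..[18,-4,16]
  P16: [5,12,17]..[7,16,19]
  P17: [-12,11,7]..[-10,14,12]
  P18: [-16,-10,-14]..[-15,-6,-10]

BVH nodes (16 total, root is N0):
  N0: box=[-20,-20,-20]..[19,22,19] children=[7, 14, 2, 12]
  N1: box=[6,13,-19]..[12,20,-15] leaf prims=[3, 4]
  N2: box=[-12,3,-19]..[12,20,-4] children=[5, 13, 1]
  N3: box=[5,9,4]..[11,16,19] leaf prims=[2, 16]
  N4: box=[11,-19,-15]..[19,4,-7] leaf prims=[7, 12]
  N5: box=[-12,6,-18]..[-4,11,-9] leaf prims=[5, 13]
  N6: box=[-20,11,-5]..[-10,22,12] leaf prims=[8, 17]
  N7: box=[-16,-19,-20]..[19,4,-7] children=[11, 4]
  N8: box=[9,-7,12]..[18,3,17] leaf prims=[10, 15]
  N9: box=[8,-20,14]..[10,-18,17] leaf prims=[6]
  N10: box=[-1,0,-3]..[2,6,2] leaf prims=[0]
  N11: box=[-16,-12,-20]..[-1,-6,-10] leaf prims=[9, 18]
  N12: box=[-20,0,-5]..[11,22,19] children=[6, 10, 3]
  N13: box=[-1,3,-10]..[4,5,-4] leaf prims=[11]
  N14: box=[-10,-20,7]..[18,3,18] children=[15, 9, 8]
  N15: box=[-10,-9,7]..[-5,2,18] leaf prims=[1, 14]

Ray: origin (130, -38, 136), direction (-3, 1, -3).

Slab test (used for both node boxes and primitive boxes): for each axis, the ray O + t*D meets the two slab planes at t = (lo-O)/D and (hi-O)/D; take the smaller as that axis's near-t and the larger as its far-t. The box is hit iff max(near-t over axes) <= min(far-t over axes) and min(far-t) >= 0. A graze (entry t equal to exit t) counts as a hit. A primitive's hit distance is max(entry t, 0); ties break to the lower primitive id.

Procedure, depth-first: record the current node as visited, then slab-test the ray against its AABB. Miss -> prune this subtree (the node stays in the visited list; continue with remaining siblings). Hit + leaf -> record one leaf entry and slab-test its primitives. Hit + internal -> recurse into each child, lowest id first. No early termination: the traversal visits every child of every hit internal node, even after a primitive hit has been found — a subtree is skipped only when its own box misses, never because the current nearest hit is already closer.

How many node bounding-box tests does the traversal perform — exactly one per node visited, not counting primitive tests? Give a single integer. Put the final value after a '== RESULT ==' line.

Trace the traversal:
N0 x:[37,50] y:[18,60] z:[39,52] -> hit [39,50], descend [2, 7, 12, 14]
  N2 x:[118/3,142/3] y:[41,58] z:[140/3,155/3] -> hit [140/3,142/3], descend [1, 5, 13]
    N1 x:[118/3,124/3] y:[51,58] z:[151/3,155/3] -> miss, prune
    N5 x:[134/3,142/3] y:[44,49] z:[145/3,154/3] -> miss, prune
    N13 x:[42,131/3] y:[41,43] z:[140/3,146/3] -> miss, prune
  N7 x:[37,146/3] y:[19,42] z:[143/3,52] -> miss, prune
  N12 x:[119/3,50] y:[38,60] z:[39,47] -> hit [119/3,47], descend [3, 6, 10]
    N3 x:[119/3,125/3] y:[47,54] z:[39,44] -> miss, prune
    N6 x:[140/3,50] y:[49,60] z:[124/3,47] -> miss, prune
    N10 x:[128/3,131/3] y:[38,44] z:[134/3,139/3] -> miss, prune
  N14 x:[112/3,140/3] y:[18,41] z:[118/3,43] -> hit [118/3,41], descend [8, 9, 15]
    N8 x:[112/3,121/3] y:[31,41] z:[119/3,124/3] -> hit [119/3,121/3] leaf, test {P10@t=119/3, P15(miss)}
    N9 x:[40,122/3] y:[18,20] z:[119/3,122/3] -> miss, prune
    N15 x:[45,140/3] y:[29,40] z:[118/3,43] -> miss, prune

14 AABB tests over nodes [0, 2, 1, 5, 13, 7, 12, 3, 6, 10, 14, 8, 9, 15]; 1 leaf entered; closest P10.

== RESULT ==
14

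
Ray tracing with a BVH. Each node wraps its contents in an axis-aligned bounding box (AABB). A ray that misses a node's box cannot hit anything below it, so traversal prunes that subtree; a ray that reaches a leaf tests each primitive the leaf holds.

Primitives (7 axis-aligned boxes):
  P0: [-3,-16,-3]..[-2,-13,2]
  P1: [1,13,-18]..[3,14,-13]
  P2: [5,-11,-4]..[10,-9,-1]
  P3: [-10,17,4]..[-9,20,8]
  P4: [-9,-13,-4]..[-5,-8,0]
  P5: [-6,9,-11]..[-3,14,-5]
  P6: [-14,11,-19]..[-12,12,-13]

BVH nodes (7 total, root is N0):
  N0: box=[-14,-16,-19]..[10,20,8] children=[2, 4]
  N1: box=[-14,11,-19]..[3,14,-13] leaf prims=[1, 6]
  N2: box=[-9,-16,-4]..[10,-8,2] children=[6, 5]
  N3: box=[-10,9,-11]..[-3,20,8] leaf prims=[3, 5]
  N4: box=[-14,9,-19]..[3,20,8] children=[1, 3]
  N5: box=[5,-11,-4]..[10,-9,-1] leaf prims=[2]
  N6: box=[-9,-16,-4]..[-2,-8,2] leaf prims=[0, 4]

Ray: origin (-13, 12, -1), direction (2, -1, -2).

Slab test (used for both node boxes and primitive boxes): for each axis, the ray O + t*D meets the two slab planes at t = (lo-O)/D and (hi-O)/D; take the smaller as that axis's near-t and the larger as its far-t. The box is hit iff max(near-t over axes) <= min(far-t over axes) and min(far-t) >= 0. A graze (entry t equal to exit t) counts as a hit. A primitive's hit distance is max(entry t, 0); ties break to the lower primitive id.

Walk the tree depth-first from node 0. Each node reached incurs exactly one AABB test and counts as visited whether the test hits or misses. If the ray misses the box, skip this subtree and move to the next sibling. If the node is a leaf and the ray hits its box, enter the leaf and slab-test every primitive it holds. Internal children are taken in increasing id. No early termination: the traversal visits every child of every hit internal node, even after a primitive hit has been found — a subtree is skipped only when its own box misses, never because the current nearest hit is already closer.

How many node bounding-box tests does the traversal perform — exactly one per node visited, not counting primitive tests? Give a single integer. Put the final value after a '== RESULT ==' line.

Trace the traversal:
N0 x:[-1/2,23/2] y:[-8,28] z:[-9/2,9] -> hit [-1/2,9], descend [2, 4]
  N2 x:[2,23/2] y:[20,28] z:[-3/2,3/2] -> miss, prune
  N4 x:[-1/2,8] y:[-8,3] z:[-9/2,9] -> hit [-1/2,3], descend [1, 3]
    N1 x:[-1/2,8] y:[-2,1] z:[6,9] -> miss, prune
    N3 x:[3/2,5] y:[-8,3] z:[-9/2,5] -> hit [3/2,3] leaf, test {P3(miss), P5(miss)}

5 AABB tests over nodes [0, 2, 4, 1, 3]; 1 leaf entered; closest miss.

== RESULT ==
5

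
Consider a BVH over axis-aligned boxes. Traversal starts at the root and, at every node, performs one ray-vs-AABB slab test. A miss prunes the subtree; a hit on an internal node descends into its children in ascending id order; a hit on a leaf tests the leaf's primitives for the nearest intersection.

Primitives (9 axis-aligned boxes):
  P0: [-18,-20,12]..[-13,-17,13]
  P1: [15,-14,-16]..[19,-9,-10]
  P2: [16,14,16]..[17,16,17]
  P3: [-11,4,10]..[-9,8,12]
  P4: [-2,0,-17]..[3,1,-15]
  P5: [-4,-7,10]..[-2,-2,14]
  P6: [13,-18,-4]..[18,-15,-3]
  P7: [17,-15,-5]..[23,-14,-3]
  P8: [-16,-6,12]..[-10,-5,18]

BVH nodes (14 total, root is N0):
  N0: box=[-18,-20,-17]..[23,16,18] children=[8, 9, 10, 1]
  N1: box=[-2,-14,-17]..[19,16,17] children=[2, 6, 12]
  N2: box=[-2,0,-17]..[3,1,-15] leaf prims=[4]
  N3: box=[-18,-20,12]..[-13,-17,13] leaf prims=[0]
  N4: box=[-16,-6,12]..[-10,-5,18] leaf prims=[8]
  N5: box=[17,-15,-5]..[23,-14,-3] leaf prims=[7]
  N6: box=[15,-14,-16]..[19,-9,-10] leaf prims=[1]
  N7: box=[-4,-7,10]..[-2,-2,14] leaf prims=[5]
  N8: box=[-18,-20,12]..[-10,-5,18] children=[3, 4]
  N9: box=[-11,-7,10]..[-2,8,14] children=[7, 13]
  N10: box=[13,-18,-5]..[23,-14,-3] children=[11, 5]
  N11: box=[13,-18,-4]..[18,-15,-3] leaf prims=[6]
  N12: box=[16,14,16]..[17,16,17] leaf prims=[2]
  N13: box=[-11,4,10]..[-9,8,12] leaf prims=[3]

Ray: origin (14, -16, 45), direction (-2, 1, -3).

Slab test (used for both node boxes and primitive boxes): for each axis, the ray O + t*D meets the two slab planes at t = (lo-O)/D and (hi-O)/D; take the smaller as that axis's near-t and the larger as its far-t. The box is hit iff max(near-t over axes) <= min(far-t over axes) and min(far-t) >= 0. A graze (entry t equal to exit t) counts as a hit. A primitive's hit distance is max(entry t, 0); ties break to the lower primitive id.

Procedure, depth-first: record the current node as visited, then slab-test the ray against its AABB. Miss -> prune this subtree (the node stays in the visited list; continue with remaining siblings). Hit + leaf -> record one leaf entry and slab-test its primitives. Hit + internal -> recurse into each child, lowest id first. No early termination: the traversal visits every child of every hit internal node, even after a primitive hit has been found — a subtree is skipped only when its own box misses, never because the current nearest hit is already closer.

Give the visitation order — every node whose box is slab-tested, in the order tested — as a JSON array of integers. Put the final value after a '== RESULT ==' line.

Traverse from the root:
N0 x:[-9/2,16] y:[-4,32] z:[9,62/3] -> hit [9,16], descend [1, 8, 9, 10]
  N1 x:[-5/2,8] y:[2,32] z:[28/3,62/3] -> miss, prune
  N8 x:[12,16] y:[-4,11] z:[9,11] -> miss, prune
  N9 x:[8,25/2] y:[9,24] z:[31/3,35/3] -> hit [31/3,35/3], descend [7, 13]
    N7 x:[8,9] y:[9,14] z:[31/3,35/3] -> miss, prune
    N13 x:[23/2,25/2] y:[20,24] z:[11,35/3] -> miss, prune
  N10 x:[-9/2,1/2] y:[-2,2] z:[16,50/3] -> miss, prune

7 AABB tests over nodes [0, 1, 8, 9, 7, 13, 10]; 0 leaves entered; closest miss.

== RESULT ==
[0, 1, 8, 9, 7, 13, 10]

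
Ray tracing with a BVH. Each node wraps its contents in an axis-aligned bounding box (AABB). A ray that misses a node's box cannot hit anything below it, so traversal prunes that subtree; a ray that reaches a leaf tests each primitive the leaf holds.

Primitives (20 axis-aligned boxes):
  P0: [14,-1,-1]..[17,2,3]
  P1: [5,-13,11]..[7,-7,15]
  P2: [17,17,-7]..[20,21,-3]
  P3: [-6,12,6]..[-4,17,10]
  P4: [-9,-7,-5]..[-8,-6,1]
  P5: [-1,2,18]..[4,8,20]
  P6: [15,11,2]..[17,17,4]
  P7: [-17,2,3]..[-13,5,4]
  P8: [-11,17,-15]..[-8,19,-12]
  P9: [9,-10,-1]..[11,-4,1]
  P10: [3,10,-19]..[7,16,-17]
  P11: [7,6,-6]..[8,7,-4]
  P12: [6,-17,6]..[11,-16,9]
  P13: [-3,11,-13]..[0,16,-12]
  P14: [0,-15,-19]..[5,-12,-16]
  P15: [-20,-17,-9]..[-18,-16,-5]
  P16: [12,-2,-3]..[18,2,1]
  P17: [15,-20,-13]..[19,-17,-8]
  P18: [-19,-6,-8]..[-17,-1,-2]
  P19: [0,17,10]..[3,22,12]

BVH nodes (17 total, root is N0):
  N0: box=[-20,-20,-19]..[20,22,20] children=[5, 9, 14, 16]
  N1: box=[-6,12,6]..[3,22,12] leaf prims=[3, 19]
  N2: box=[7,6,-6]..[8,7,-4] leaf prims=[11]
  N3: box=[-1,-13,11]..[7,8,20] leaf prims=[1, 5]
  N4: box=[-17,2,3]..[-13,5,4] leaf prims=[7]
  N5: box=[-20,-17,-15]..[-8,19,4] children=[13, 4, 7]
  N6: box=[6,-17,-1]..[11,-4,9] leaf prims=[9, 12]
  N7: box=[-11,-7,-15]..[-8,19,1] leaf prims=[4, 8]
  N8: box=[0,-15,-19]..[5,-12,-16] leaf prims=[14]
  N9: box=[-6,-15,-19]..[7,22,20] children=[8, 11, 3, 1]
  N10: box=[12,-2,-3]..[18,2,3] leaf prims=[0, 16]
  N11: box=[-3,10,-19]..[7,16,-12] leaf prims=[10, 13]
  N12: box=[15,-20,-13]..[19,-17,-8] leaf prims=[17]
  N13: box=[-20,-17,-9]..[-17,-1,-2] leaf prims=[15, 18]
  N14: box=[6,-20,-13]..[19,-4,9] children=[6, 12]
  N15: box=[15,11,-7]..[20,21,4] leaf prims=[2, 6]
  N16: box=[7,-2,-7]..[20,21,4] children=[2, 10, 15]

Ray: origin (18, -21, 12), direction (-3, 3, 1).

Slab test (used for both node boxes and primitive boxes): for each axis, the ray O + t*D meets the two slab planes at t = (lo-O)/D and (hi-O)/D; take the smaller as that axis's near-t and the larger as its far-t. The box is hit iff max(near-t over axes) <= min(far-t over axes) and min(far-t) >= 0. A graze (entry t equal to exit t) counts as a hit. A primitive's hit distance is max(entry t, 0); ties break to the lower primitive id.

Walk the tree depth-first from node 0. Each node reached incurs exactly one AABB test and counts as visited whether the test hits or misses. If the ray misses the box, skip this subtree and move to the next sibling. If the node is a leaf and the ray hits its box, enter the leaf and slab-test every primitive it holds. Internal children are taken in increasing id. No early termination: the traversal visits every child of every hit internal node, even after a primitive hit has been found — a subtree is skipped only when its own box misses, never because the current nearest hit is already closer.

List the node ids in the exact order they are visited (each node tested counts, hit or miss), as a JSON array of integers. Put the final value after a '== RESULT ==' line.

Walk:
N0 x:[-2/3,38/3] y:[1/3,43/3] z:[-31,8] -> hit [1/3,8], descend [5, 9, 14, 16]
  N5 x:[26/3,38/3] y:[4/3,40/3] z:[-27,-8] -> miss, prune
  N9 x:[11/3,8] y:[2,43/3] z:[-31,8] -> hit [11/3,8], descend [1, 3, 8, 11]
    N1 x:[5,8] y:[11,43/3] z:[-6,0] -> miss, prune
    N3 x:[11/3,19/3] y:[8/3,29/3] z:[-1,8] -> hit [11/3,19/3] leaf, test {P1(miss), P5(miss)}
    N8 x:[13/3,6] y:[2,3] z:[-31,-28] -> miss, prune
    N11 x:[11/3,7] y:[31/3,37/3] z:[-31,-24] -> miss, prune
  N14 x:[-1/3,4] y:[1/3,17/3] z:[-25,-3] -> miss, prune
  N16 x:[-2/3,11/3] y:[19/3,14] z:[-19,-8] -> miss, prune

Visited [0, 5, 9, 1, 3, 8, 11, 14, 16]. Tests: 9 box, 1 leaf. Nearest: miss.

== RESULT ==
[0, 5, 9, 1, 3, 8, 11, 14, 16]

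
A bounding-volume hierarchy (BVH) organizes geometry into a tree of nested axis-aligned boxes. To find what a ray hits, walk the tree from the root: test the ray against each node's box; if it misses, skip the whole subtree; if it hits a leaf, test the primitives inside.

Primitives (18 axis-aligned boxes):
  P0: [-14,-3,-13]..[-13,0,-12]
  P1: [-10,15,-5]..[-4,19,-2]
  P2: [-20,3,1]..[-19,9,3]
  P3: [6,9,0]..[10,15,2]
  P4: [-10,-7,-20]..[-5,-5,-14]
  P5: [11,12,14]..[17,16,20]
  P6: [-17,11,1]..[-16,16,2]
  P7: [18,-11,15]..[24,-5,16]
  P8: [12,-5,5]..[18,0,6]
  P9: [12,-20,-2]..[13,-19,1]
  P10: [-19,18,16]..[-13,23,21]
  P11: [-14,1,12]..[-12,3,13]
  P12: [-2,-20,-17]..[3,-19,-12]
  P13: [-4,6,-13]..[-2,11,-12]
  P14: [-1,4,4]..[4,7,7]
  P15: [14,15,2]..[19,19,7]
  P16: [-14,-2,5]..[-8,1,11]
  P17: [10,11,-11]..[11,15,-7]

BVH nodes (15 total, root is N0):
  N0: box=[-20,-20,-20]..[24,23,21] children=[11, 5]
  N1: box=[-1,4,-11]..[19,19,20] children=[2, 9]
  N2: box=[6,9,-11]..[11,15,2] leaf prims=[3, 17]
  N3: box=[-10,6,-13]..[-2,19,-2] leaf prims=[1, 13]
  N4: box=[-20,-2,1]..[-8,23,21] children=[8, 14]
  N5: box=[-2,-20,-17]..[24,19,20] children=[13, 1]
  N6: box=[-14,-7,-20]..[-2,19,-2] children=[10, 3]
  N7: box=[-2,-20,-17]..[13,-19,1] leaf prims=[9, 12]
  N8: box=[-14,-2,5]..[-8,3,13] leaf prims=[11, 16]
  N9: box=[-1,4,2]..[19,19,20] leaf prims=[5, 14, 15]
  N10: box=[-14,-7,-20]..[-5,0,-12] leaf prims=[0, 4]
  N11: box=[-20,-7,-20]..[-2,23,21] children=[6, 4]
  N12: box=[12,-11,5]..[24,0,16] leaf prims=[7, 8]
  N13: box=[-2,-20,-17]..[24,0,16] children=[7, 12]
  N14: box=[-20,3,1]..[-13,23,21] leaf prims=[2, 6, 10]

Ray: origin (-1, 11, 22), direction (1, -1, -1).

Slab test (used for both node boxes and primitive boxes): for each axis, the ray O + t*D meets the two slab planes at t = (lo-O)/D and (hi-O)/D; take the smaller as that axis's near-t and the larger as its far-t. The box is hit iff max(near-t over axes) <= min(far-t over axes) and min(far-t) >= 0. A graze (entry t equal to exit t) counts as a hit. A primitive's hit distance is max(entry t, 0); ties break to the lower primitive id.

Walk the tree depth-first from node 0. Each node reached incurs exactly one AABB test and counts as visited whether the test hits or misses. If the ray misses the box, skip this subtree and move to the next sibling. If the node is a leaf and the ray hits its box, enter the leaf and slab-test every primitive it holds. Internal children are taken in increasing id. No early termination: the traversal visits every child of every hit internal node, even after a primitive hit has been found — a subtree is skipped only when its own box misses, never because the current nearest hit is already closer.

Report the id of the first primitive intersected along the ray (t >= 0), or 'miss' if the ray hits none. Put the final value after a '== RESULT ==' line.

Trace the traversal:
N0 x:[-19,25] y:[-12,31] z:[1,42] -> hit [1,25], descend [5, 11]
  N5 x:[-1,25] y:[-8,31] z:[2,39] -> hit [2,25], descend [1, 13]
    N1 x:[0,20] y:[-8,7] z:[2,33] -> hit [2,7], descend [2, 9]
      N2 x:[7,12] y:[-4,2] z:[20,33] -> miss, prune
      N9 x:[0,20] y:[-8,7] z:[2,20] -> hit [2,7] leaf, test {P5(miss), P14(miss), P15(miss)}
    N13 x:[-1,25] y:[11,31] z:[6,39] -> hit [11,25], descend [7, 12]
      N7 x:[-1,14] y:[30,31] z:[21,39] -> miss, prune
      N12 x:[13,25] y:[11,22] z:[6,17] -> hit [13,17] leaf, test {P7(miss), P8@t=16}
  N11 x:[-19,-1] y:[-12,18] z:[1,42] -> miss, prune

order=[0, 5, 1, 2, 9, 13, 7, 12, 11]  |boxes|=9  |leaves|=2  hit=P8

== RESULT ==
8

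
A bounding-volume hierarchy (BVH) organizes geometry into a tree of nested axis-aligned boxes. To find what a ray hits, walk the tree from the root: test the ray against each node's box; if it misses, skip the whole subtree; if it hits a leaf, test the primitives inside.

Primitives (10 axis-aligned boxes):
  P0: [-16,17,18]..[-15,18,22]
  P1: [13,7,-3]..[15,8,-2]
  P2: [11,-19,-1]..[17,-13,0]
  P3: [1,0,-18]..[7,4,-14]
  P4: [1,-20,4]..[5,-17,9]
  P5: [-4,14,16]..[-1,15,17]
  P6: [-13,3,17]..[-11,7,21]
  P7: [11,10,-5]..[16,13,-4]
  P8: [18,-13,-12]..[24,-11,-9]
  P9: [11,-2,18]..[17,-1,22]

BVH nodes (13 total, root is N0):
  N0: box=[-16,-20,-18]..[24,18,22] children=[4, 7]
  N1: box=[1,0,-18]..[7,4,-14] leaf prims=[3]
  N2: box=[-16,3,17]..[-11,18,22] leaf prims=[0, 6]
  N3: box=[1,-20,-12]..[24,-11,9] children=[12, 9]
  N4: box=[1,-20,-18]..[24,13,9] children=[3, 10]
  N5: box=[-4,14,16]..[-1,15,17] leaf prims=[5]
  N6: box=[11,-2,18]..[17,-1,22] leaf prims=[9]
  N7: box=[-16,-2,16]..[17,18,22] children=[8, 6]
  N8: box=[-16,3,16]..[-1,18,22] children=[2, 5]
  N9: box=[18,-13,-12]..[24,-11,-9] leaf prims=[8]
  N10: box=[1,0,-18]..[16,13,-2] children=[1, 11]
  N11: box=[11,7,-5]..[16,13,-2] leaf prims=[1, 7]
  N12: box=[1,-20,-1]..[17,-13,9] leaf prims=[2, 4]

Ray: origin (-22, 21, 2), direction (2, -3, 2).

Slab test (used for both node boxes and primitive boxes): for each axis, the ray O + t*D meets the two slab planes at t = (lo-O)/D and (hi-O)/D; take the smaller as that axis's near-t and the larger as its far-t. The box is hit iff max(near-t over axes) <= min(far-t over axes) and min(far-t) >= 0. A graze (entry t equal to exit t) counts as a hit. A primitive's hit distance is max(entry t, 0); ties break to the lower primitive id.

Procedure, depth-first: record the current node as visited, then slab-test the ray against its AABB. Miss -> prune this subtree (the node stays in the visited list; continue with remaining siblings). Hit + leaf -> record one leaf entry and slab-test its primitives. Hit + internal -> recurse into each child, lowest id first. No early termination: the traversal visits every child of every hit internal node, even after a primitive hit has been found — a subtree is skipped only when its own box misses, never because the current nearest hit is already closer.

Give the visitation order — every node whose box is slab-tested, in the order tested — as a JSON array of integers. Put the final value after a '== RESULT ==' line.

Traverse from the root:
N0 x:[3,23] y:[1,41/3] z:[-10,10] -> hit [3,10], descend [4, 7]
  N4 x:[23/2,23] y:[8/3,41/3] z:[-10,7/2] -> miss, prune
  N7 x:[3,39/2] y:[1,23/3] z:[7,10] -> hit [7,23/3], descend [6, 8]
    N6 x:[33/2,39/2] y:[22/3,23/3] z:[8,10] -> miss, prune
    N8 x:[3,21/2] y:[1,6] z:[7,10] -> miss, prune

Visited [0, 4, 7, 6, 8]. Tests: 5 box, 0 leaf. Nearest: miss.

== RESULT ==
[0, 4, 7, 6, 8]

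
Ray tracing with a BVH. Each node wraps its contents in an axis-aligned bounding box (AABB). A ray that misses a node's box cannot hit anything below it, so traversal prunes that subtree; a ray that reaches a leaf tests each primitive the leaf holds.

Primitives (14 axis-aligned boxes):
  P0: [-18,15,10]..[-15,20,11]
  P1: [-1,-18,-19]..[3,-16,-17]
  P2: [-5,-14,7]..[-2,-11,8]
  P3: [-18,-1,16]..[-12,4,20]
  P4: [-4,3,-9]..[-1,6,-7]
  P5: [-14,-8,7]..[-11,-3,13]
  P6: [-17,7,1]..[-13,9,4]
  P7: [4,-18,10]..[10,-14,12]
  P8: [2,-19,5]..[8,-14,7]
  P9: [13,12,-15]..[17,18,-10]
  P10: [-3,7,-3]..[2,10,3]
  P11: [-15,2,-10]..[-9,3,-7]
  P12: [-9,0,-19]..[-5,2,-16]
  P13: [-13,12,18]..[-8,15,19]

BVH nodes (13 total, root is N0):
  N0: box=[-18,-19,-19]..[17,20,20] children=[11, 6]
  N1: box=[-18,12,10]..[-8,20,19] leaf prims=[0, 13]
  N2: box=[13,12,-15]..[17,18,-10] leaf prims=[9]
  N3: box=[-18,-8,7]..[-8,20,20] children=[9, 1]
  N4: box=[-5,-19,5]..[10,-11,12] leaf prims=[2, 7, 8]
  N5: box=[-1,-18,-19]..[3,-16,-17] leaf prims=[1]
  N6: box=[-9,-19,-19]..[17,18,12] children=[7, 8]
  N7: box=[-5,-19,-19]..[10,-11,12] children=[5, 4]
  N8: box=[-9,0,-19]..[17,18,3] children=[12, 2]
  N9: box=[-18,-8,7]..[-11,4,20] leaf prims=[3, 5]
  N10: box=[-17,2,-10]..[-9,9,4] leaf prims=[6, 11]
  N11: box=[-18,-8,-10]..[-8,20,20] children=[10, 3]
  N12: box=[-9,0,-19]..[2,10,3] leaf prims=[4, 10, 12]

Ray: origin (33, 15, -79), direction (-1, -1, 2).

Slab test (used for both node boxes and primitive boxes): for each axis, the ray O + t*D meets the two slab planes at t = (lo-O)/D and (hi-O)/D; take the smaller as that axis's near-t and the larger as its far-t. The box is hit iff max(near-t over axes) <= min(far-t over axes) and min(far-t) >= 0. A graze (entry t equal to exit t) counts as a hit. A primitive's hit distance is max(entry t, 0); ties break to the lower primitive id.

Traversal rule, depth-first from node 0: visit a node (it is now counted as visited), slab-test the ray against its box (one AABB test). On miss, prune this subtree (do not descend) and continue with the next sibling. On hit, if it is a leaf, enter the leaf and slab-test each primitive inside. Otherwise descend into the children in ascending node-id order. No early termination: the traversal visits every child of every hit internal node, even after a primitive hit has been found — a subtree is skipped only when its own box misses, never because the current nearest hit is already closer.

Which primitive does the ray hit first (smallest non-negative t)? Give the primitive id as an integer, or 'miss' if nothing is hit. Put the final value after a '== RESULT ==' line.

Walk:
N0 x:[16,51] y:[-5,34] z:[30,99/2] -> hit [30,34], descend [6, 11]
  N6 x:[16,42] y:[-3,34] z:[30,91/2] -> hit [30,34], descend [7, 8]
    N7 x:[23,38] y:[26,34] z:[30,91/2] -> hit [30,34], descend [4, 5]
      N4 x:[23,38] y:[26,34] z:[42,91/2] -> miss, prune
      N5 x:[30,34] y:[31,33] z:[30,31] -> hit [31,31] leaf, test {P1@t=31}
    N8 x:[16,42] y:[-3,15] z:[30,41] -> miss, prune
  N11 x:[41,51] y:[-5,23] z:[69/2,99/2] -> miss, prune

order=[0, 6, 7, 4, 5, 8, 11]  |boxes|=7  |leaves|=1  hit=P1

== RESULT ==
1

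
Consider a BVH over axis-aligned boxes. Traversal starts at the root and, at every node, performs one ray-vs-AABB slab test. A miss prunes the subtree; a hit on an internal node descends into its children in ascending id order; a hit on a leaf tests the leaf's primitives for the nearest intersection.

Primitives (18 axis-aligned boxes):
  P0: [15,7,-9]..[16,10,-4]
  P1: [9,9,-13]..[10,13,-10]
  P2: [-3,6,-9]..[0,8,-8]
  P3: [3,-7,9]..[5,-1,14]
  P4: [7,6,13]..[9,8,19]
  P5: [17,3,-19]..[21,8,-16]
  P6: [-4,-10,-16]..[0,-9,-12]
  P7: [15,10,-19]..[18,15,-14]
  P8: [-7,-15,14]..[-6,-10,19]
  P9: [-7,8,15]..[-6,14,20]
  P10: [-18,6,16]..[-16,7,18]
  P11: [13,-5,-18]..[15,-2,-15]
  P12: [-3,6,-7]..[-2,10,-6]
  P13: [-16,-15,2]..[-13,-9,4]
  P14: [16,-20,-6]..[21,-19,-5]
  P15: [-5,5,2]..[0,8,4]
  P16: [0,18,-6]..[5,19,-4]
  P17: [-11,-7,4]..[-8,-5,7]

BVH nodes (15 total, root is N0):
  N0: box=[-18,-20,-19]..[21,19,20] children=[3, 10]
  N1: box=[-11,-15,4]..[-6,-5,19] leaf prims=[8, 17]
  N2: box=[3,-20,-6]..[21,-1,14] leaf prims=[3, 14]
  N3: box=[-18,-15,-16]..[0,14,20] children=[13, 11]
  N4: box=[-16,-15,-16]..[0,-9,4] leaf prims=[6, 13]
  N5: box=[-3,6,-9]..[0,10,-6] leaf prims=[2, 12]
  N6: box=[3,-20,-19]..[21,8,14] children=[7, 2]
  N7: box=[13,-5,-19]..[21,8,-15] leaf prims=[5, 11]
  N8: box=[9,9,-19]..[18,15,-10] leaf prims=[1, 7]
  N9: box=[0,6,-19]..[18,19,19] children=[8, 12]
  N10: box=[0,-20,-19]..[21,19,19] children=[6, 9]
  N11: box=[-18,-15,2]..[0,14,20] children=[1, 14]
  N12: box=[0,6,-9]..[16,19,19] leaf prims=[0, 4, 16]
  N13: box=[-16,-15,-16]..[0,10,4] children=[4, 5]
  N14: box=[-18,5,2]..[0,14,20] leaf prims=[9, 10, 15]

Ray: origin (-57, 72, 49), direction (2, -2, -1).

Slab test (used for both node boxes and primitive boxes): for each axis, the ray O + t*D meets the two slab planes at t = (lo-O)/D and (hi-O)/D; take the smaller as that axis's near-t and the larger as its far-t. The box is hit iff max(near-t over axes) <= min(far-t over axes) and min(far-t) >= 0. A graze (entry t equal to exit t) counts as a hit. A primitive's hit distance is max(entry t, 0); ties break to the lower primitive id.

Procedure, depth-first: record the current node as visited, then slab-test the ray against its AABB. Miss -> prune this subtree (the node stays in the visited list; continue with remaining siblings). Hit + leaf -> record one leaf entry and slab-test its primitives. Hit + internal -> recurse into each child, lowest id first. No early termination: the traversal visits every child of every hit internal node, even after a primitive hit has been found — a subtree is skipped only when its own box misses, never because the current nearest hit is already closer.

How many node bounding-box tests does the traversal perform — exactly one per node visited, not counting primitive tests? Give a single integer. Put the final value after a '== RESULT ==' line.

Trace the traversal:
N0 x:[39/2,39] y:[53/2,46] z:[29,68] -> hit [29,39], descend [3, 10]
  N3 x:[39/2,57/2] y:[29,87/2] z:[29,65] -> miss, prune
  N10 x:[57/2,39] y:[53/2,46] z:[30,68] -> hit [30,39], descend [6, 9]
    N6 x:[30,39] y:[32,46] z:[35,68] -> hit [35,39], descend [2, 7]
      N2 x:[30,39] y:[73/2,46] z:[35,55] -> hit [73/2,39] leaf, test {P3(miss), P14(miss)}
      N7 x:[35,39] y:[32,77/2] z:[64,68] -> miss, prune
    N9 x:[57/2,75/2] y:[53/2,33] z:[30,68] -> hit [30,33], descend [8, 12]
      N8 x:[33,75/2] y:[57/2,63/2] z:[59,68] -> miss, prune
      N12 x:[57/2,73/2] y:[53/2,33] z:[30,58] -> hit [30,33] leaf, test {P0(miss), P4@t=32, P16(miss)}

9 AABB tests over nodes [0, 3, 10, 6, 2, 7, 9, 8, 12]; 2 leaves entered; closest P4.

== RESULT ==
9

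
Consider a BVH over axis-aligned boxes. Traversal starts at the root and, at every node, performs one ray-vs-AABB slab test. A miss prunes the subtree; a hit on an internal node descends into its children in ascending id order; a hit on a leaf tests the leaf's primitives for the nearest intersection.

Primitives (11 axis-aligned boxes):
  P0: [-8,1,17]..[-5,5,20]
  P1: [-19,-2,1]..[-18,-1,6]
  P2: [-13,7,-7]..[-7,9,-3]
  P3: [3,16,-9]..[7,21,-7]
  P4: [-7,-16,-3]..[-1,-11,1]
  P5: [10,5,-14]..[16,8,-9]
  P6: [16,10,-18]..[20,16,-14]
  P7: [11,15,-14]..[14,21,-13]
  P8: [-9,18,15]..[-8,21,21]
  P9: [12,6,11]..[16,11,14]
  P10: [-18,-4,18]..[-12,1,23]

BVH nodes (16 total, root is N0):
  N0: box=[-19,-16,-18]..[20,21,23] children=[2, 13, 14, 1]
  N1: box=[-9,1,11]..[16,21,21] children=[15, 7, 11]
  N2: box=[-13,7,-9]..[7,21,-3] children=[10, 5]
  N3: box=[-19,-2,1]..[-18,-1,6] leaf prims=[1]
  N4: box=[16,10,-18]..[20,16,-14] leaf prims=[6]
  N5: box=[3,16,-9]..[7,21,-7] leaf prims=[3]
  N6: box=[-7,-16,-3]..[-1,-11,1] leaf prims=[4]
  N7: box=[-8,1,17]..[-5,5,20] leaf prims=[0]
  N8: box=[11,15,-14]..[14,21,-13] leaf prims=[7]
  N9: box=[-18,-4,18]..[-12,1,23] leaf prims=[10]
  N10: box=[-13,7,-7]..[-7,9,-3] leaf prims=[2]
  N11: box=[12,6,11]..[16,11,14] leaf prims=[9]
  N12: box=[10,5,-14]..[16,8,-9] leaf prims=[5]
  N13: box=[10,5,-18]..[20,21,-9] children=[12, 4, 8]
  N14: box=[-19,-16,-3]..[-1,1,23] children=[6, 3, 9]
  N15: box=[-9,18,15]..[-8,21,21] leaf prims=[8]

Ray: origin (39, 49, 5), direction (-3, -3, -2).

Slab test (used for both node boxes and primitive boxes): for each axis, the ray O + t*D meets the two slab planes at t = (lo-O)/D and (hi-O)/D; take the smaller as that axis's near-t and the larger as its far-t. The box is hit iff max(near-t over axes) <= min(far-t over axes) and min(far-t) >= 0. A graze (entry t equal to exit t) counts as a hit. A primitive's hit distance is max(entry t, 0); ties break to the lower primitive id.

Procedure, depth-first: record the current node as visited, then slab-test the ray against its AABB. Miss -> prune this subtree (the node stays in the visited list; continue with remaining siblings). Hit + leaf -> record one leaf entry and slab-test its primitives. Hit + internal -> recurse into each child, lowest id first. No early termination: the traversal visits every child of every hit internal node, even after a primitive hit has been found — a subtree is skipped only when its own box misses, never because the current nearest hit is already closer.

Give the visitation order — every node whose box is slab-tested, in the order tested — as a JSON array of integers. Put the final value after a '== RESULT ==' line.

Trace the traversal:
N0 x:[19/3,58/3] y:[28/3,65/3] z:[-9,23/2] -> hit [28/3,23/2], descend [1, 2, 13, 14]
  N1 x:[23/3,16] y:[28/3,16] z:[-8,-3] -> miss, prune
  N2 x:[32/3,52/3] y:[28/3,14] z:[4,7] -> miss, prune
  N13 x:[19/3,29/3] y:[28/3,44/3] z:[7,23/2] -> hit [28/3,29/3], descend [4, 8, 12]
    N4 x:[19/3,23/3] y:[11,13] z:[19/2,23/2] -> miss, prune
    N8 x:[25/3,28/3] y:[28/3,34/3] z:[9,19/2] -> hit [28/3,28/3] leaf, test {P7@t=28/3}
    N12 x:[23/3,29/3] y:[41/3,44/3] z:[7,19/2] -> miss, prune
  N14 x:[40/3,58/3] y:[16,65/3] z:[-9,4] -> miss, prune

Summary -> nodes [0, 1, 2, 13, 4, 8, 12, 14]; box-tests=8; leaf-entries=1; first=P7

== RESULT ==
[0, 1, 2, 13, 4, 8, 12, 14]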